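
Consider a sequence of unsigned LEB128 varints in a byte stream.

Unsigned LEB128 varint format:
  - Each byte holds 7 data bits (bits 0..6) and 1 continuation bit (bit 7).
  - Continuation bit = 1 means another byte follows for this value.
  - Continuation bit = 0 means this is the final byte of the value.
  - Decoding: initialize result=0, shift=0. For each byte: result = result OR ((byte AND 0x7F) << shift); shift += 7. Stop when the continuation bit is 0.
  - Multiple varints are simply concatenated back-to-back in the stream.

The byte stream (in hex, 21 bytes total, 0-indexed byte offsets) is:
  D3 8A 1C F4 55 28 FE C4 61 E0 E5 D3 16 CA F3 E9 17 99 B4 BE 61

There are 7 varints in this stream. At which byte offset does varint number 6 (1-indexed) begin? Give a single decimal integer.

  byte[0]=0xD3 cont=1 payload=0x53=83: acc |= 83<<0 -> acc=83 shift=7
  byte[1]=0x8A cont=1 payload=0x0A=10: acc |= 10<<7 -> acc=1363 shift=14
  byte[2]=0x1C cont=0 payload=0x1C=28: acc |= 28<<14 -> acc=460115 shift=21 [end]
Varint 1: bytes[0:3] = D3 8A 1C -> value 460115 (3 byte(s))
  byte[3]=0xF4 cont=1 payload=0x74=116: acc |= 116<<0 -> acc=116 shift=7
  byte[4]=0x55 cont=0 payload=0x55=85: acc |= 85<<7 -> acc=10996 shift=14 [end]
Varint 2: bytes[3:5] = F4 55 -> value 10996 (2 byte(s))
  byte[5]=0x28 cont=0 payload=0x28=40: acc |= 40<<0 -> acc=40 shift=7 [end]
Varint 3: bytes[5:6] = 28 -> value 40 (1 byte(s))
  byte[6]=0xFE cont=1 payload=0x7E=126: acc |= 126<<0 -> acc=126 shift=7
  byte[7]=0xC4 cont=1 payload=0x44=68: acc |= 68<<7 -> acc=8830 shift=14
  byte[8]=0x61 cont=0 payload=0x61=97: acc |= 97<<14 -> acc=1598078 shift=21 [end]
Varint 4: bytes[6:9] = FE C4 61 -> value 1598078 (3 byte(s))
  byte[9]=0xE0 cont=1 payload=0x60=96: acc |= 96<<0 -> acc=96 shift=7
  byte[10]=0xE5 cont=1 payload=0x65=101: acc |= 101<<7 -> acc=13024 shift=14
  byte[11]=0xD3 cont=1 payload=0x53=83: acc |= 83<<14 -> acc=1372896 shift=21
  byte[12]=0x16 cont=0 payload=0x16=22: acc |= 22<<21 -> acc=47510240 shift=28 [end]
Varint 5: bytes[9:13] = E0 E5 D3 16 -> value 47510240 (4 byte(s))
  byte[13]=0xCA cont=1 payload=0x4A=74: acc |= 74<<0 -> acc=74 shift=7
  byte[14]=0xF3 cont=1 payload=0x73=115: acc |= 115<<7 -> acc=14794 shift=14
  byte[15]=0xE9 cont=1 payload=0x69=105: acc |= 105<<14 -> acc=1735114 shift=21
  byte[16]=0x17 cont=0 payload=0x17=23: acc |= 23<<21 -> acc=49969610 shift=28 [end]
Varint 6: bytes[13:17] = CA F3 E9 17 -> value 49969610 (4 byte(s))
  byte[17]=0x99 cont=1 payload=0x19=25: acc |= 25<<0 -> acc=25 shift=7
  byte[18]=0xB4 cont=1 payload=0x34=52: acc |= 52<<7 -> acc=6681 shift=14
  byte[19]=0xBE cont=1 payload=0x3E=62: acc |= 62<<14 -> acc=1022489 shift=21
  byte[20]=0x61 cont=0 payload=0x61=97: acc |= 97<<21 -> acc=204446233 shift=28 [end]
Varint 7: bytes[17:21] = 99 B4 BE 61 -> value 204446233 (4 byte(s))

Answer: 13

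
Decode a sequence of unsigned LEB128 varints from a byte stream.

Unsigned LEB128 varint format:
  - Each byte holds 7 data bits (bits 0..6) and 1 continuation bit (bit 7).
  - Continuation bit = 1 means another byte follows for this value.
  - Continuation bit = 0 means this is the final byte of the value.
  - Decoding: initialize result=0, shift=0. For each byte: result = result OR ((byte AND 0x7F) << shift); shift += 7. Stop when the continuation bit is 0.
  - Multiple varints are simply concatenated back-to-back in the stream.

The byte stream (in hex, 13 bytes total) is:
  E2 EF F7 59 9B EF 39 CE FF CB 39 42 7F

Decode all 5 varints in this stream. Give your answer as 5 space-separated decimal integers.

Answer: 188610530 948123 120782798 66 127

Derivation:
  byte[0]=0xE2 cont=1 payload=0x62=98: acc |= 98<<0 -> acc=98 shift=7
  byte[1]=0xEF cont=1 payload=0x6F=111: acc |= 111<<7 -> acc=14306 shift=14
  byte[2]=0xF7 cont=1 payload=0x77=119: acc |= 119<<14 -> acc=1964002 shift=21
  byte[3]=0x59 cont=0 payload=0x59=89: acc |= 89<<21 -> acc=188610530 shift=28 [end]
Varint 1: bytes[0:4] = E2 EF F7 59 -> value 188610530 (4 byte(s))
  byte[4]=0x9B cont=1 payload=0x1B=27: acc |= 27<<0 -> acc=27 shift=7
  byte[5]=0xEF cont=1 payload=0x6F=111: acc |= 111<<7 -> acc=14235 shift=14
  byte[6]=0x39 cont=0 payload=0x39=57: acc |= 57<<14 -> acc=948123 shift=21 [end]
Varint 2: bytes[4:7] = 9B EF 39 -> value 948123 (3 byte(s))
  byte[7]=0xCE cont=1 payload=0x4E=78: acc |= 78<<0 -> acc=78 shift=7
  byte[8]=0xFF cont=1 payload=0x7F=127: acc |= 127<<7 -> acc=16334 shift=14
  byte[9]=0xCB cont=1 payload=0x4B=75: acc |= 75<<14 -> acc=1245134 shift=21
  byte[10]=0x39 cont=0 payload=0x39=57: acc |= 57<<21 -> acc=120782798 shift=28 [end]
Varint 3: bytes[7:11] = CE FF CB 39 -> value 120782798 (4 byte(s))
  byte[11]=0x42 cont=0 payload=0x42=66: acc |= 66<<0 -> acc=66 shift=7 [end]
Varint 4: bytes[11:12] = 42 -> value 66 (1 byte(s))
  byte[12]=0x7F cont=0 payload=0x7F=127: acc |= 127<<0 -> acc=127 shift=7 [end]
Varint 5: bytes[12:13] = 7F -> value 127 (1 byte(s))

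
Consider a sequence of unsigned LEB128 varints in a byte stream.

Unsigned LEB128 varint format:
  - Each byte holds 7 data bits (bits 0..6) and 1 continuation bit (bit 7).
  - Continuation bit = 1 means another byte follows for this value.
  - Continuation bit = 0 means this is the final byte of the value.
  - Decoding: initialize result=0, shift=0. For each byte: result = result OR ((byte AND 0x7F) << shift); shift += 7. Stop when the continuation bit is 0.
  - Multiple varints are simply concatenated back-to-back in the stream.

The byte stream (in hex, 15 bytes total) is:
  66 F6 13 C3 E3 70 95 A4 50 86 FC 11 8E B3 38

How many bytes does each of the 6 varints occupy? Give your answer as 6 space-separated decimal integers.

Answer: 1 2 3 3 3 3

Derivation:
  byte[0]=0x66 cont=0 payload=0x66=102: acc |= 102<<0 -> acc=102 shift=7 [end]
Varint 1: bytes[0:1] = 66 -> value 102 (1 byte(s))
  byte[1]=0xF6 cont=1 payload=0x76=118: acc |= 118<<0 -> acc=118 shift=7
  byte[2]=0x13 cont=0 payload=0x13=19: acc |= 19<<7 -> acc=2550 shift=14 [end]
Varint 2: bytes[1:3] = F6 13 -> value 2550 (2 byte(s))
  byte[3]=0xC3 cont=1 payload=0x43=67: acc |= 67<<0 -> acc=67 shift=7
  byte[4]=0xE3 cont=1 payload=0x63=99: acc |= 99<<7 -> acc=12739 shift=14
  byte[5]=0x70 cont=0 payload=0x70=112: acc |= 112<<14 -> acc=1847747 shift=21 [end]
Varint 3: bytes[3:6] = C3 E3 70 -> value 1847747 (3 byte(s))
  byte[6]=0x95 cont=1 payload=0x15=21: acc |= 21<<0 -> acc=21 shift=7
  byte[7]=0xA4 cont=1 payload=0x24=36: acc |= 36<<7 -> acc=4629 shift=14
  byte[8]=0x50 cont=0 payload=0x50=80: acc |= 80<<14 -> acc=1315349 shift=21 [end]
Varint 4: bytes[6:9] = 95 A4 50 -> value 1315349 (3 byte(s))
  byte[9]=0x86 cont=1 payload=0x06=6: acc |= 6<<0 -> acc=6 shift=7
  byte[10]=0xFC cont=1 payload=0x7C=124: acc |= 124<<7 -> acc=15878 shift=14
  byte[11]=0x11 cont=0 payload=0x11=17: acc |= 17<<14 -> acc=294406 shift=21 [end]
Varint 5: bytes[9:12] = 86 FC 11 -> value 294406 (3 byte(s))
  byte[12]=0x8E cont=1 payload=0x0E=14: acc |= 14<<0 -> acc=14 shift=7
  byte[13]=0xB3 cont=1 payload=0x33=51: acc |= 51<<7 -> acc=6542 shift=14
  byte[14]=0x38 cont=0 payload=0x38=56: acc |= 56<<14 -> acc=924046 shift=21 [end]
Varint 6: bytes[12:15] = 8E B3 38 -> value 924046 (3 byte(s))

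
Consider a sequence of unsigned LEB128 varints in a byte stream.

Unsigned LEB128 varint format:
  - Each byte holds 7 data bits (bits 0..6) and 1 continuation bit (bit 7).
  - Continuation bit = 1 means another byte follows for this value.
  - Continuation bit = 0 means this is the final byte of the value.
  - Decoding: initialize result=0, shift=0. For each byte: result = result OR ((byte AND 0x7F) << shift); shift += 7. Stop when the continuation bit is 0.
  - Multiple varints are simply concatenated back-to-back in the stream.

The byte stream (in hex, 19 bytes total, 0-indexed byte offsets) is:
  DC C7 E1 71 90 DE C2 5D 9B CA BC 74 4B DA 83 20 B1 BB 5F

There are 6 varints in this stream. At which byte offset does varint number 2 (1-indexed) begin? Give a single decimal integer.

Answer: 4

Derivation:
  byte[0]=0xDC cont=1 payload=0x5C=92: acc |= 92<<0 -> acc=92 shift=7
  byte[1]=0xC7 cont=1 payload=0x47=71: acc |= 71<<7 -> acc=9180 shift=14
  byte[2]=0xE1 cont=1 payload=0x61=97: acc |= 97<<14 -> acc=1598428 shift=21
  byte[3]=0x71 cont=0 payload=0x71=113: acc |= 113<<21 -> acc=238576604 shift=28 [end]
Varint 1: bytes[0:4] = DC C7 E1 71 -> value 238576604 (4 byte(s))
  byte[4]=0x90 cont=1 payload=0x10=16: acc |= 16<<0 -> acc=16 shift=7
  byte[5]=0xDE cont=1 payload=0x5E=94: acc |= 94<<7 -> acc=12048 shift=14
  byte[6]=0xC2 cont=1 payload=0x42=66: acc |= 66<<14 -> acc=1093392 shift=21
  byte[7]=0x5D cont=0 payload=0x5D=93: acc |= 93<<21 -> acc=196128528 shift=28 [end]
Varint 2: bytes[4:8] = 90 DE C2 5D -> value 196128528 (4 byte(s))
  byte[8]=0x9B cont=1 payload=0x1B=27: acc |= 27<<0 -> acc=27 shift=7
  byte[9]=0xCA cont=1 payload=0x4A=74: acc |= 74<<7 -> acc=9499 shift=14
  byte[10]=0xBC cont=1 payload=0x3C=60: acc |= 60<<14 -> acc=992539 shift=21
  byte[11]=0x74 cont=0 payload=0x74=116: acc |= 116<<21 -> acc=244262171 shift=28 [end]
Varint 3: bytes[8:12] = 9B CA BC 74 -> value 244262171 (4 byte(s))
  byte[12]=0x4B cont=0 payload=0x4B=75: acc |= 75<<0 -> acc=75 shift=7 [end]
Varint 4: bytes[12:13] = 4B -> value 75 (1 byte(s))
  byte[13]=0xDA cont=1 payload=0x5A=90: acc |= 90<<0 -> acc=90 shift=7
  byte[14]=0x83 cont=1 payload=0x03=3: acc |= 3<<7 -> acc=474 shift=14
  byte[15]=0x20 cont=0 payload=0x20=32: acc |= 32<<14 -> acc=524762 shift=21 [end]
Varint 5: bytes[13:16] = DA 83 20 -> value 524762 (3 byte(s))
  byte[16]=0xB1 cont=1 payload=0x31=49: acc |= 49<<0 -> acc=49 shift=7
  byte[17]=0xBB cont=1 payload=0x3B=59: acc |= 59<<7 -> acc=7601 shift=14
  byte[18]=0x5F cont=0 payload=0x5F=95: acc |= 95<<14 -> acc=1564081 shift=21 [end]
Varint 6: bytes[16:19] = B1 BB 5F -> value 1564081 (3 byte(s))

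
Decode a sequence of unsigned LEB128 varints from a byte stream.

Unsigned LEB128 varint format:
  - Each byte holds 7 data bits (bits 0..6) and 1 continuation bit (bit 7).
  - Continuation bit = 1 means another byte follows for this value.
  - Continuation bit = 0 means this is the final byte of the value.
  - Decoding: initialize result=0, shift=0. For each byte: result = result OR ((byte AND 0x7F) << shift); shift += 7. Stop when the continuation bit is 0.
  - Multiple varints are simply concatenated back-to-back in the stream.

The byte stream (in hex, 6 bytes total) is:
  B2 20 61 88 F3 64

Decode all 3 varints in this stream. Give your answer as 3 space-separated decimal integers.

Answer: 4146 97 1653128

Derivation:
  byte[0]=0xB2 cont=1 payload=0x32=50: acc |= 50<<0 -> acc=50 shift=7
  byte[1]=0x20 cont=0 payload=0x20=32: acc |= 32<<7 -> acc=4146 shift=14 [end]
Varint 1: bytes[0:2] = B2 20 -> value 4146 (2 byte(s))
  byte[2]=0x61 cont=0 payload=0x61=97: acc |= 97<<0 -> acc=97 shift=7 [end]
Varint 2: bytes[2:3] = 61 -> value 97 (1 byte(s))
  byte[3]=0x88 cont=1 payload=0x08=8: acc |= 8<<0 -> acc=8 shift=7
  byte[4]=0xF3 cont=1 payload=0x73=115: acc |= 115<<7 -> acc=14728 shift=14
  byte[5]=0x64 cont=0 payload=0x64=100: acc |= 100<<14 -> acc=1653128 shift=21 [end]
Varint 3: bytes[3:6] = 88 F3 64 -> value 1653128 (3 byte(s))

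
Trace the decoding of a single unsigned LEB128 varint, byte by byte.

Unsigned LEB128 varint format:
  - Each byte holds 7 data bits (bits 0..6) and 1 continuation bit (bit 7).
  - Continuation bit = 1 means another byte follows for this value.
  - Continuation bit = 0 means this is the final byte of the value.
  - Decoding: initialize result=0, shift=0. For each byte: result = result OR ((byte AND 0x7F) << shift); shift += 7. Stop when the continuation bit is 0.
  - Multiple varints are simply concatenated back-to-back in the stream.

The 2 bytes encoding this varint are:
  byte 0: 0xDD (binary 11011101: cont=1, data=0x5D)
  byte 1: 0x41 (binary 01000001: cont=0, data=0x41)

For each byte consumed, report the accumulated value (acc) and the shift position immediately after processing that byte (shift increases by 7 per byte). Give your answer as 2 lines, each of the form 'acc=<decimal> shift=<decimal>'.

byte 0=0xDD: payload=0x5D=93, contrib = 93<<0 = 93; acc -> 93, shift -> 7
byte 1=0x41: payload=0x41=65, contrib = 65<<7 = 8320; acc -> 8413, shift -> 14

Answer: acc=93 shift=7
acc=8413 shift=14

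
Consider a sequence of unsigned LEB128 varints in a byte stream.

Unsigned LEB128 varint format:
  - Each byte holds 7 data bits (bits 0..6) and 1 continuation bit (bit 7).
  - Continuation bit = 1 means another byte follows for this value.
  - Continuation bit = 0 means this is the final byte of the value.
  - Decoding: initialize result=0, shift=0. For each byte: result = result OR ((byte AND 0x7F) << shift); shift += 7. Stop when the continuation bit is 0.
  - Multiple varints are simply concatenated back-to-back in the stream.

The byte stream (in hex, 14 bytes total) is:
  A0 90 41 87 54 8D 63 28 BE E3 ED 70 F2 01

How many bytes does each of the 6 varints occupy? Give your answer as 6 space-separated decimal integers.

  byte[0]=0xA0 cont=1 payload=0x20=32: acc |= 32<<0 -> acc=32 shift=7
  byte[1]=0x90 cont=1 payload=0x10=16: acc |= 16<<7 -> acc=2080 shift=14
  byte[2]=0x41 cont=0 payload=0x41=65: acc |= 65<<14 -> acc=1067040 shift=21 [end]
Varint 1: bytes[0:3] = A0 90 41 -> value 1067040 (3 byte(s))
  byte[3]=0x87 cont=1 payload=0x07=7: acc |= 7<<0 -> acc=7 shift=7
  byte[4]=0x54 cont=0 payload=0x54=84: acc |= 84<<7 -> acc=10759 shift=14 [end]
Varint 2: bytes[3:5] = 87 54 -> value 10759 (2 byte(s))
  byte[5]=0x8D cont=1 payload=0x0D=13: acc |= 13<<0 -> acc=13 shift=7
  byte[6]=0x63 cont=0 payload=0x63=99: acc |= 99<<7 -> acc=12685 shift=14 [end]
Varint 3: bytes[5:7] = 8D 63 -> value 12685 (2 byte(s))
  byte[7]=0x28 cont=0 payload=0x28=40: acc |= 40<<0 -> acc=40 shift=7 [end]
Varint 4: bytes[7:8] = 28 -> value 40 (1 byte(s))
  byte[8]=0xBE cont=1 payload=0x3E=62: acc |= 62<<0 -> acc=62 shift=7
  byte[9]=0xE3 cont=1 payload=0x63=99: acc |= 99<<7 -> acc=12734 shift=14
  byte[10]=0xED cont=1 payload=0x6D=109: acc |= 109<<14 -> acc=1798590 shift=21
  byte[11]=0x70 cont=0 payload=0x70=112: acc |= 112<<21 -> acc=236679614 shift=28 [end]
Varint 5: bytes[8:12] = BE E3 ED 70 -> value 236679614 (4 byte(s))
  byte[12]=0xF2 cont=1 payload=0x72=114: acc |= 114<<0 -> acc=114 shift=7
  byte[13]=0x01 cont=0 payload=0x01=1: acc |= 1<<7 -> acc=242 shift=14 [end]
Varint 6: bytes[12:14] = F2 01 -> value 242 (2 byte(s))

Answer: 3 2 2 1 4 2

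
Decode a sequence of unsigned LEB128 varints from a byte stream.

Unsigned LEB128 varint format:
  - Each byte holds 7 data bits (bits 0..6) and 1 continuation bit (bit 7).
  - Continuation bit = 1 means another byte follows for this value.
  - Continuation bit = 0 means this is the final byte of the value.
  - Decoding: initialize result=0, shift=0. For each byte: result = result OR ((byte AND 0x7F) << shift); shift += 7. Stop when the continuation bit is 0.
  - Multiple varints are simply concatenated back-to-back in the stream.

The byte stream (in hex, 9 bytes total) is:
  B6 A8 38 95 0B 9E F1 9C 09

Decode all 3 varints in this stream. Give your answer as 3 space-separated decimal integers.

Answer: 922678 1429 19347614

Derivation:
  byte[0]=0xB6 cont=1 payload=0x36=54: acc |= 54<<0 -> acc=54 shift=7
  byte[1]=0xA8 cont=1 payload=0x28=40: acc |= 40<<7 -> acc=5174 shift=14
  byte[2]=0x38 cont=0 payload=0x38=56: acc |= 56<<14 -> acc=922678 shift=21 [end]
Varint 1: bytes[0:3] = B6 A8 38 -> value 922678 (3 byte(s))
  byte[3]=0x95 cont=1 payload=0x15=21: acc |= 21<<0 -> acc=21 shift=7
  byte[4]=0x0B cont=0 payload=0x0B=11: acc |= 11<<7 -> acc=1429 shift=14 [end]
Varint 2: bytes[3:5] = 95 0B -> value 1429 (2 byte(s))
  byte[5]=0x9E cont=1 payload=0x1E=30: acc |= 30<<0 -> acc=30 shift=7
  byte[6]=0xF1 cont=1 payload=0x71=113: acc |= 113<<7 -> acc=14494 shift=14
  byte[7]=0x9C cont=1 payload=0x1C=28: acc |= 28<<14 -> acc=473246 shift=21
  byte[8]=0x09 cont=0 payload=0x09=9: acc |= 9<<21 -> acc=19347614 shift=28 [end]
Varint 3: bytes[5:9] = 9E F1 9C 09 -> value 19347614 (4 byte(s))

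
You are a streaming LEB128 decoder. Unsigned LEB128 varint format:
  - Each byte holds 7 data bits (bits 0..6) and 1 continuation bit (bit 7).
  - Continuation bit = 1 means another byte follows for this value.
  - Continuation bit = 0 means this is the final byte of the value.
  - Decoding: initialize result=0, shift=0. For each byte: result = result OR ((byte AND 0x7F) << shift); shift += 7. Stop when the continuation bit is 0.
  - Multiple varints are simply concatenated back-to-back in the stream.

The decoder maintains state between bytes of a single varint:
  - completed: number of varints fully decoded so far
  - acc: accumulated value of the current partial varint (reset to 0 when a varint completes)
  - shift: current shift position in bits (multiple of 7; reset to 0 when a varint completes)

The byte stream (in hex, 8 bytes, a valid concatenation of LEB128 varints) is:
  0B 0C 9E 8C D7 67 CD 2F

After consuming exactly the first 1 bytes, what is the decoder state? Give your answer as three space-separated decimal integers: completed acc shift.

Answer: 1 0 0

Derivation:
byte[0]=0x0B cont=0 payload=0x0B: varint #1 complete (value=11); reset -> completed=1 acc=0 shift=0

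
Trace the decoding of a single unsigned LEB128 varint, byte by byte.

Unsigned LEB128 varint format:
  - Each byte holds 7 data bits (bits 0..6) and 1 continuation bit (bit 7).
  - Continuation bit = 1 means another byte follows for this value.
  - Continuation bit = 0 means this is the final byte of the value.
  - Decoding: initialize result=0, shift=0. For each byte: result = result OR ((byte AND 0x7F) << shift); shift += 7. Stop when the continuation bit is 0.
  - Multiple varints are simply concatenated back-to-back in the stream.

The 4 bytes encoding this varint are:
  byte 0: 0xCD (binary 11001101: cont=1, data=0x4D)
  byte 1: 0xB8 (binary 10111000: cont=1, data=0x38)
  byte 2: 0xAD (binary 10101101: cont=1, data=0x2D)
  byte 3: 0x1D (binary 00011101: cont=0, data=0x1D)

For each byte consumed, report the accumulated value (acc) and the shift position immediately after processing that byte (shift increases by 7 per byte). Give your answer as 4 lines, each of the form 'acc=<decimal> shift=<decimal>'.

byte 0=0xCD: payload=0x4D=77, contrib = 77<<0 = 77; acc -> 77, shift -> 7
byte 1=0xB8: payload=0x38=56, contrib = 56<<7 = 7168; acc -> 7245, shift -> 14
byte 2=0xAD: payload=0x2D=45, contrib = 45<<14 = 737280; acc -> 744525, shift -> 21
byte 3=0x1D: payload=0x1D=29, contrib = 29<<21 = 60817408; acc -> 61561933, shift -> 28

Answer: acc=77 shift=7
acc=7245 shift=14
acc=744525 shift=21
acc=61561933 shift=28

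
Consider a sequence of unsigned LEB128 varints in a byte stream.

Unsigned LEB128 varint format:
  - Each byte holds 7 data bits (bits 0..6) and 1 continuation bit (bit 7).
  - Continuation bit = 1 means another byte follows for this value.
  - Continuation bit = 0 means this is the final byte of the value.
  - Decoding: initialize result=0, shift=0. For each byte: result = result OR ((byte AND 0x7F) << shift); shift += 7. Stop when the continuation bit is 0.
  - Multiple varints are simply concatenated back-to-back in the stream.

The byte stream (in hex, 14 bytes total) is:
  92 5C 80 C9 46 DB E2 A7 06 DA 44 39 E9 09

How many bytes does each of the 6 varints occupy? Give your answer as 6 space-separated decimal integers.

  byte[0]=0x92 cont=1 payload=0x12=18: acc |= 18<<0 -> acc=18 shift=7
  byte[1]=0x5C cont=0 payload=0x5C=92: acc |= 92<<7 -> acc=11794 shift=14 [end]
Varint 1: bytes[0:2] = 92 5C -> value 11794 (2 byte(s))
  byte[2]=0x80 cont=1 payload=0x00=0: acc |= 0<<0 -> acc=0 shift=7
  byte[3]=0xC9 cont=1 payload=0x49=73: acc |= 73<<7 -> acc=9344 shift=14
  byte[4]=0x46 cont=0 payload=0x46=70: acc |= 70<<14 -> acc=1156224 shift=21 [end]
Varint 2: bytes[2:5] = 80 C9 46 -> value 1156224 (3 byte(s))
  byte[5]=0xDB cont=1 payload=0x5B=91: acc |= 91<<0 -> acc=91 shift=7
  byte[6]=0xE2 cont=1 payload=0x62=98: acc |= 98<<7 -> acc=12635 shift=14
  byte[7]=0xA7 cont=1 payload=0x27=39: acc |= 39<<14 -> acc=651611 shift=21
  byte[8]=0x06 cont=0 payload=0x06=6: acc |= 6<<21 -> acc=13234523 shift=28 [end]
Varint 3: bytes[5:9] = DB E2 A7 06 -> value 13234523 (4 byte(s))
  byte[9]=0xDA cont=1 payload=0x5A=90: acc |= 90<<0 -> acc=90 shift=7
  byte[10]=0x44 cont=0 payload=0x44=68: acc |= 68<<7 -> acc=8794 shift=14 [end]
Varint 4: bytes[9:11] = DA 44 -> value 8794 (2 byte(s))
  byte[11]=0x39 cont=0 payload=0x39=57: acc |= 57<<0 -> acc=57 shift=7 [end]
Varint 5: bytes[11:12] = 39 -> value 57 (1 byte(s))
  byte[12]=0xE9 cont=1 payload=0x69=105: acc |= 105<<0 -> acc=105 shift=7
  byte[13]=0x09 cont=0 payload=0x09=9: acc |= 9<<7 -> acc=1257 shift=14 [end]
Varint 6: bytes[12:14] = E9 09 -> value 1257 (2 byte(s))

Answer: 2 3 4 2 1 2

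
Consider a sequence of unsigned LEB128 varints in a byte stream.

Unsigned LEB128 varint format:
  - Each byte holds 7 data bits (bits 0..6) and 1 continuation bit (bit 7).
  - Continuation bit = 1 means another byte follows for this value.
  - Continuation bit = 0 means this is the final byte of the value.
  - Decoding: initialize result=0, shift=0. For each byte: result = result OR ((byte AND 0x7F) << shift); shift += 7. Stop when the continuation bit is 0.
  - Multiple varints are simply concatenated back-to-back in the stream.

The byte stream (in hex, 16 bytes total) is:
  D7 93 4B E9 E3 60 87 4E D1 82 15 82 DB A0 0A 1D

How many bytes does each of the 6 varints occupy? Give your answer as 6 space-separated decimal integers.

  byte[0]=0xD7 cont=1 payload=0x57=87: acc |= 87<<0 -> acc=87 shift=7
  byte[1]=0x93 cont=1 payload=0x13=19: acc |= 19<<7 -> acc=2519 shift=14
  byte[2]=0x4B cont=0 payload=0x4B=75: acc |= 75<<14 -> acc=1231319 shift=21 [end]
Varint 1: bytes[0:3] = D7 93 4B -> value 1231319 (3 byte(s))
  byte[3]=0xE9 cont=1 payload=0x69=105: acc |= 105<<0 -> acc=105 shift=7
  byte[4]=0xE3 cont=1 payload=0x63=99: acc |= 99<<7 -> acc=12777 shift=14
  byte[5]=0x60 cont=0 payload=0x60=96: acc |= 96<<14 -> acc=1585641 shift=21 [end]
Varint 2: bytes[3:6] = E9 E3 60 -> value 1585641 (3 byte(s))
  byte[6]=0x87 cont=1 payload=0x07=7: acc |= 7<<0 -> acc=7 shift=7
  byte[7]=0x4E cont=0 payload=0x4E=78: acc |= 78<<7 -> acc=9991 shift=14 [end]
Varint 3: bytes[6:8] = 87 4E -> value 9991 (2 byte(s))
  byte[8]=0xD1 cont=1 payload=0x51=81: acc |= 81<<0 -> acc=81 shift=7
  byte[9]=0x82 cont=1 payload=0x02=2: acc |= 2<<7 -> acc=337 shift=14
  byte[10]=0x15 cont=0 payload=0x15=21: acc |= 21<<14 -> acc=344401 shift=21 [end]
Varint 4: bytes[8:11] = D1 82 15 -> value 344401 (3 byte(s))
  byte[11]=0x82 cont=1 payload=0x02=2: acc |= 2<<0 -> acc=2 shift=7
  byte[12]=0xDB cont=1 payload=0x5B=91: acc |= 91<<7 -> acc=11650 shift=14
  byte[13]=0xA0 cont=1 payload=0x20=32: acc |= 32<<14 -> acc=535938 shift=21
  byte[14]=0x0A cont=0 payload=0x0A=10: acc |= 10<<21 -> acc=21507458 shift=28 [end]
Varint 5: bytes[11:15] = 82 DB A0 0A -> value 21507458 (4 byte(s))
  byte[15]=0x1D cont=0 payload=0x1D=29: acc |= 29<<0 -> acc=29 shift=7 [end]
Varint 6: bytes[15:16] = 1D -> value 29 (1 byte(s))

Answer: 3 3 2 3 4 1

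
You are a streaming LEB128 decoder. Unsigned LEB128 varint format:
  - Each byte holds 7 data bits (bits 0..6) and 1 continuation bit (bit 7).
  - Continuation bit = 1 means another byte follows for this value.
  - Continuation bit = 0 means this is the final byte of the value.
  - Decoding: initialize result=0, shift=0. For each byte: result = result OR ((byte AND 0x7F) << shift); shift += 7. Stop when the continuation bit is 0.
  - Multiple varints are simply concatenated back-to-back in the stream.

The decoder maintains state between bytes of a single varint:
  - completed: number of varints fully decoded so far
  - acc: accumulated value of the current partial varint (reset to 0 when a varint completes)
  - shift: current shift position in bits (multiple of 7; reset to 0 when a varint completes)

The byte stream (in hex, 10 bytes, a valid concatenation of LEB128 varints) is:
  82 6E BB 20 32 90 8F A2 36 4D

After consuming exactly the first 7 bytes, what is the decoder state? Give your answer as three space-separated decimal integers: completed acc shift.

byte[0]=0x82 cont=1 payload=0x02: acc |= 2<<0 -> completed=0 acc=2 shift=7
byte[1]=0x6E cont=0 payload=0x6E: varint #1 complete (value=14082); reset -> completed=1 acc=0 shift=0
byte[2]=0xBB cont=1 payload=0x3B: acc |= 59<<0 -> completed=1 acc=59 shift=7
byte[3]=0x20 cont=0 payload=0x20: varint #2 complete (value=4155); reset -> completed=2 acc=0 shift=0
byte[4]=0x32 cont=0 payload=0x32: varint #3 complete (value=50); reset -> completed=3 acc=0 shift=0
byte[5]=0x90 cont=1 payload=0x10: acc |= 16<<0 -> completed=3 acc=16 shift=7
byte[6]=0x8F cont=1 payload=0x0F: acc |= 15<<7 -> completed=3 acc=1936 shift=14

Answer: 3 1936 14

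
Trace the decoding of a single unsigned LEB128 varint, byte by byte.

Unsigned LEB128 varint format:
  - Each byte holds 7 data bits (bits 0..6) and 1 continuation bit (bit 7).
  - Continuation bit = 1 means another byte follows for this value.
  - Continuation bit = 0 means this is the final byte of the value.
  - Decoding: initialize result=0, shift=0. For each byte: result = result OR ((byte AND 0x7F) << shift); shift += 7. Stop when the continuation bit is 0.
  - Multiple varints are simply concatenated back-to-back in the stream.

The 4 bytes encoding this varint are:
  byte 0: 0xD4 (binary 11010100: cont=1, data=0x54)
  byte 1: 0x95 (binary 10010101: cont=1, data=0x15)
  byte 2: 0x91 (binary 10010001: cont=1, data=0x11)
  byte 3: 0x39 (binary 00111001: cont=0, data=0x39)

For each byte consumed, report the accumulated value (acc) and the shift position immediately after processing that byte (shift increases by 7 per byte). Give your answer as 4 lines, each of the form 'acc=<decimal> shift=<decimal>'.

Answer: acc=84 shift=7
acc=2772 shift=14
acc=281300 shift=21
acc=119818964 shift=28

Derivation:
byte 0=0xD4: payload=0x54=84, contrib = 84<<0 = 84; acc -> 84, shift -> 7
byte 1=0x95: payload=0x15=21, contrib = 21<<7 = 2688; acc -> 2772, shift -> 14
byte 2=0x91: payload=0x11=17, contrib = 17<<14 = 278528; acc -> 281300, shift -> 21
byte 3=0x39: payload=0x39=57, contrib = 57<<21 = 119537664; acc -> 119818964, shift -> 28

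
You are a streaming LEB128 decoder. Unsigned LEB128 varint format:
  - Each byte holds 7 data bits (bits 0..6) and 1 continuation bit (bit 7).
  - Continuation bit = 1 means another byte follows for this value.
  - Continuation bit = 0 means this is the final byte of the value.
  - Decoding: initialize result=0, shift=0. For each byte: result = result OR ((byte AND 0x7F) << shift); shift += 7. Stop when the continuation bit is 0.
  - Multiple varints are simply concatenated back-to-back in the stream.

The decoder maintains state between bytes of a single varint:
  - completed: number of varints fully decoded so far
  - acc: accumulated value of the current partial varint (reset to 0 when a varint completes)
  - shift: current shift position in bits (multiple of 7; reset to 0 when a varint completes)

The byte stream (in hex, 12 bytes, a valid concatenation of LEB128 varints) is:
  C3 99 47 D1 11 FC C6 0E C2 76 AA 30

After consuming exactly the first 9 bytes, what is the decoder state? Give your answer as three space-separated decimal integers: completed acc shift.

Answer: 3 66 7

Derivation:
byte[0]=0xC3 cont=1 payload=0x43: acc |= 67<<0 -> completed=0 acc=67 shift=7
byte[1]=0x99 cont=1 payload=0x19: acc |= 25<<7 -> completed=0 acc=3267 shift=14
byte[2]=0x47 cont=0 payload=0x47: varint #1 complete (value=1166531); reset -> completed=1 acc=0 shift=0
byte[3]=0xD1 cont=1 payload=0x51: acc |= 81<<0 -> completed=1 acc=81 shift=7
byte[4]=0x11 cont=0 payload=0x11: varint #2 complete (value=2257); reset -> completed=2 acc=0 shift=0
byte[5]=0xFC cont=1 payload=0x7C: acc |= 124<<0 -> completed=2 acc=124 shift=7
byte[6]=0xC6 cont=1 payload=0x46: acc |= 70<<7 -> completed=2 acc=9084 shift=14
byte[7]=0x0E cont=0 payload=0x0E: varint #3 complete (value=238460); reset -> completed=3 acc=0 shift=0
byte[8]=0xC2 cont=1 payload=0x42: acc |= 66<<0 -> completed=3 acc=66 shift=7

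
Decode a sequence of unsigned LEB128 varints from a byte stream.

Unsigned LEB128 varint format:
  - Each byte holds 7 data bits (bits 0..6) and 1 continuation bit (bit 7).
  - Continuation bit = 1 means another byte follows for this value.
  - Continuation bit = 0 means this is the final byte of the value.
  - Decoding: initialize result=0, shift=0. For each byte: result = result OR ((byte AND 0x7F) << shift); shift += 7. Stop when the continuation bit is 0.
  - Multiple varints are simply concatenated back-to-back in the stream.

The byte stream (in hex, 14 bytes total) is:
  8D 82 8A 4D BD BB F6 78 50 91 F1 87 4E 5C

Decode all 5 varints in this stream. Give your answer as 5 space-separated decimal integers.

Answer: 161644813 253599165 80 163707025 92

Derivation:
  byte[0]=0x8D cont=1 payload=0x0D=13: acc |= 13<<0 -> acc=13 shift=7
  byte[1]=0x82 cont=1 payload=0x02=2: acc |= 2<<7 -> acc=269 shift=14
  byte[2]=0x8A cont=1 payload=0x0A=10: acc |= 10<<14 -> acc=164109 shift=21
  byte[3]=0x4D cont=0 payload=0x4D=77: acc |= 77<<21 -> acc=161644813 shift=28 [end]
Varint 1: bytes[0:4] = 8D 82 8A 4D -> value 161644813 (4 byte(s))
  byte[4]=0xBD cont=1 payload=0x3D=61: acc |= 61<<0 -> acc=61 shift=7
  byte[5]=0xBB cont=1 payload=0x3B=59: acc |= 59<<7 -> acc=7613 shift=14
  byte[6]=0xF6 cont=1 payload=0x76=118: acc |= 118<<14 -> acc=1940925 shift=21
  byte[7]=0x78 cont=0 payload=0x78=120: acc |= 120<<21 -> acc=253599165 shift=28 [end]
Varint 2: bytes[4:8] = BD BB F6 78 -> value 253599165 (4 byte(s))
  byte[8]=0x50 cont=0 payload=0x50=80: acc |= 80<<0 -> acc=80 shift=7 [end]
Varint 3: bytes[8:9] = 50 -> value 80 (1 byte(s))
  byte[9]=0x91 cont=1 payload=0x11=17: acc |= 17<<0 -> acc=17 shift=7
  byte[10]=0xF1 cont=1 payload=0x71=113: acc |= 113<<7 -> acc=14481 shift=14
  byte[11]=0x87 cont=1 payload=0x07=7: acc |= 7<<14 -> acc=129169 shift=21
  byte[12]=0x4E cont=0 payload=0x4E=78: acc |= 78<<21 -> acc=163707025 shift=28 [end]
Varint 4: bytes[9:13] = 91 F1 87 4E -> value 163707025 (4 byte(s))
  byte[13]=0x5C cont=0 payload=0x5C=92: acc |= 92<<0 -> acc=92 shift=7 [end]
Varint 5: bytes[13:14] = 5C -> value 92 (1 byte(s))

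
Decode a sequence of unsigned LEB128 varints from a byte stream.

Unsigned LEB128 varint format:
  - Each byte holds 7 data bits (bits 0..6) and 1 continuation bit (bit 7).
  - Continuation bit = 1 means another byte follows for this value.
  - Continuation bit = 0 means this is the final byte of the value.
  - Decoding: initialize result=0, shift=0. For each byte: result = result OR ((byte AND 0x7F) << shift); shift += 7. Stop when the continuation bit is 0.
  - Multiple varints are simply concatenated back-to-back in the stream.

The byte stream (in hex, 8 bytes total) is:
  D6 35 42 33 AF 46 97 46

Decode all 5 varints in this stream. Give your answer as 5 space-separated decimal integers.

Answer: 6870 66 51 9007 8983

Derivation:
  byte[0]=0xD6 cont=1 payload=0x56=86: acc |= 86<<0 -> acc=86 shift=7
  byte[1]=0x35 cont=0 payload=0x35=53: acc |= 53<<7 -> acc=6870 shift=14 [end]
Varint 1: bytes[0:2] = D6 35 -> value 6870 (2 byte(s))
  byte[2]=0x42 cont=0 payload=0x42=66: acc |= 66<<0 -> acc=66 shift=7 [end]
Varint 2: bytes[2:3] = 42 -> value 66 (1 byte(s))
  byte[3]=0x33 cont=0 payload=0x33=51: acc |= 51<<0 -> acc=51 shift=7 [end]
Varint 3: bytes[3:4] = 33 -> value 51 (1 byte(s))
  byte[4]=0xAF cont=1 payload=0x2F=47: acc |= 47<<0 -> acc=47 shift=7
  byte[5]=0x46 cont=0 payload=0x46=70: acc |= 70<<7 -> acc=9007 shift=14 [end]
Varint 4: bytes[4:6] = AF 46 -> value 9007 (2 byte(s))
  byte[6]=0x97 cont=1 payload=0x17=23: acc |= 23<<0 -> acc=23 shift=7
  byte[7]=0x46 cont=0 payload=0x46=70: acc |= 70<<7 -> acc=8983 shift=14 [end]
Varint 5: bytes[6:8] = 97 46 -> value 8983 (2 byte(s))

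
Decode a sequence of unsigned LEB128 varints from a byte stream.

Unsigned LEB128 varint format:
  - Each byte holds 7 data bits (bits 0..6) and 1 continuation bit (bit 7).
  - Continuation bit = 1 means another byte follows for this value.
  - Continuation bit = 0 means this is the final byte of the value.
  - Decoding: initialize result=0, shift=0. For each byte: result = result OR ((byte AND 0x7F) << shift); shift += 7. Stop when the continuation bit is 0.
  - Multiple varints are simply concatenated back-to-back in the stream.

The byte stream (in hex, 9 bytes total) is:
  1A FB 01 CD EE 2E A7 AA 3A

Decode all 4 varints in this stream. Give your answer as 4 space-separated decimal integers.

Answer: 26 251 767821 955687

Derivation:
  byte[0]=0x1A cont=0 payload=0x1A=26: acc |= 26<<0 -> acc=26 shift=7 [end]
Varint 1: bytes[0:1] = 1A -> value 26 (1 byte(s))
  byte[1]=0xFB cont=1 payload=0x7B=123: acc |= 123<<0 -> acc=123 shift=7
  byte[2]=0x01 cont=0 payload=0x01=1: acc |= 1<<7 -> acc=251 shift=14 [end]
Varint 2: bytes[1:3] = FB 01 -> value 251 (2 byte(s))
  byte[3]=0xCD cont=1 payload=0x4D=77: acc |= 77<<0 -> acc=77 shift=7
  byte[4]=0xEE cont=1 payload=0x6E=110: acc |= 110<<7 -> acc=14157 shift=14
  byte[5]=0x2E cont=0 payload=0x2E=46: acc |= 46<<14 -> acc=767821 shift=21 [end]
Varint 3: bytes[3:6] = CD EE 2E -> value 767821 (3 byte(s))
  byte[6]=0xA7 cont=1 payload=0x27=39: acc |= 39<<0 -> acc=39 shift=7
  byte[7]=0xAA cont=1 payload=0x2A=42: acc |= 42<<7 -> acc=5415 shift=14
  byte[8]=0x3A cont=0 payload=0x3A=58: acc |= 58<<14 -> acc=955687 shift=21 [end]
Varint 4: bytes[6:9] = A7 AA 3A -> value 955687 (3 byte(s))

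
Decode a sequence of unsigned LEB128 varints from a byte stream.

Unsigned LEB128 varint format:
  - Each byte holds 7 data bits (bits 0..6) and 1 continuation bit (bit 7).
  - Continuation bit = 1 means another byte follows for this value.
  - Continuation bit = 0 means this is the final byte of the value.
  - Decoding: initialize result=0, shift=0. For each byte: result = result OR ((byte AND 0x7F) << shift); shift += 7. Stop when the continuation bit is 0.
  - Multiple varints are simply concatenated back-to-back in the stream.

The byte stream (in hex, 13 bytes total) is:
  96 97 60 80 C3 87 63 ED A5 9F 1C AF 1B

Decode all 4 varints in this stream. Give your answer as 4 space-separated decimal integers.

Answer: 1575830 207741312 59233005 3503

Derivation:
  byte[0]=0x96 cont=1 payload=0x16=22: acc |= 22<<0 -> acc=22 shift=7
  byte[1]=0x97 cont=1 payload=0x17=23: acc |= 23<<7 -> acc=2966 shift=14
  byte[2]=0x60 cont=0 payload=0x60=96: acc |= 96<<14 -> acc=1575830 shift=21 [end]
Varint 1: bytes[0:3] = 96 97 60 -> value 1575830 (3 byte(s))
  byte[3]=0x80 cont=1 payload=0x00=0: acc |= 0<<0 -> acc=0 shift=7
  byte[4]=0xC3 cont=1 payload=0x43=67: acc |= 67<<7 -> acc=8576 shift=14
  byte[5]=0x87 cont=1 payload=0x07=7: acc |= 7<<14 -> acc=123264 shift=21
  byte[6]=0x63 cont=0 payload=0x63=99: acc |= 99<<21 -> acc=207741312 shift=28 [end]
Varint 2: bytes[3:7] = 80 C3 87 63 -> value 207741312 (4 byte(s))
  byte[7]=0xED cont=1 payload=0x6D=109: acc |= 109<<0 -> acc=109 shift=7
  byte[8]=0xA5 cont=1 payload=0x25=37: acc |= 37<<7 -> acc=4845 shift=14
  byte[9]=0x9F cont=1 payload=0x1F=31: acc |= 31<<14 -> acc=512749 shift=21
  byte[10]=0x1C cont=0 payload=0x1C=28: acc |= 28<<21 -> acc=59233005 shift=28 [end]
Varint 3: bytes[7:11] = ED A5 9F 1C -> value 59233005 (4 byte(s))
  byte[11]=0xAF cont=1 payload=0x2F=47: acc |= 47<<0 -> acc=47 shift=7
  byte[12]=0x1B cont=0 payload=0x1B=27: acc |= 27<<7 -> acc=3503 shift=14 [end]
Varint 4: bytes[11:13] = AF 1B -> value 3503 (2 byte(s))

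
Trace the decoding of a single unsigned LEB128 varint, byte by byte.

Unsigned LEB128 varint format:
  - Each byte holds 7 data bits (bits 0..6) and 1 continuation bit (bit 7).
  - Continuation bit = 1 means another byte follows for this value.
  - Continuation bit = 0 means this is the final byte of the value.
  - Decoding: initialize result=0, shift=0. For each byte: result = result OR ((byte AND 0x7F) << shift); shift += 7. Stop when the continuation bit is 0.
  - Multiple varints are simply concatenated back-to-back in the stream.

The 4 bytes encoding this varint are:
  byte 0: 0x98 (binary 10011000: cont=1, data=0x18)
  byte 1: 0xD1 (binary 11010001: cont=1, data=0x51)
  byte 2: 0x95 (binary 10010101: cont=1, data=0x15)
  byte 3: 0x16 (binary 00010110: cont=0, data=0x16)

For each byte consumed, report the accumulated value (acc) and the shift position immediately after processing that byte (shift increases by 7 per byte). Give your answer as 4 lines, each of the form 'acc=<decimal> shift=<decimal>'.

Answer: acc=24 shift=7
acc=10392 shift=14
acc=354456 shift=21
acc=46491800 shift=28

Derivation:
byte 0=0x98: payload=0x18=24, contrib = 24<<0 = 24; acc -> 24, shift -> 7
byte 1=0xD1: payload=0x51=81, contrib = 81<<7 = 10368; acc -> 10392, shift -> 14
byte 2=0x95: payload=0x15=21, contrib = 21<<14 = 344064; acc -> 354456, shift -> 21
byte 3=0x16: payload=0x16=22, contrib = 22<<21 = 46137344; acc -> 46491800, shift -> 28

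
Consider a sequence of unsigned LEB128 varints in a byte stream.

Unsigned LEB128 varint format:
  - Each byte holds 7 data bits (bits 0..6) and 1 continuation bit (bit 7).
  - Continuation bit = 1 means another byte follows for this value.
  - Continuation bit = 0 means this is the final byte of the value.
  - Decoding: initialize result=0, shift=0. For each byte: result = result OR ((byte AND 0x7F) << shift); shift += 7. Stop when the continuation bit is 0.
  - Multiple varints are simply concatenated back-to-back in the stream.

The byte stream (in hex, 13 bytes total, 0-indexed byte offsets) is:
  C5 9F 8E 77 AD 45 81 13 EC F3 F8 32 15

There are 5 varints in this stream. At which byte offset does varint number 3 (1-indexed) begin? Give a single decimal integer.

Answer: 6

Derivation:
  byte[0]=0xC5 cont=1 payload=0x45=69: acc |= 69<<0 -> acc=69 shift=7
  byte[1]=0x9F cont=1 payload=0x1F=31: acc |= 31<<7 -> acc=4037 shift=14
  byte[2]=0x8E cont=1 payload=0x0E=14: acc |= 14<<14 -> acc=233413 shift=21
  byte[3]=0x77 cont=0 payload=0x77=119: acc |= 119<<21 -> acc=249794501 shift=28 [end]
Varint 1: bytes[0:4] = C5 9F 8E 77 -> value 249794501 (4 byte(s))
  byte[4]=0xAD cont=1 payload=0x2D=45: acc |= 45<<0 -> acc=45 shift=7
  byte[5]=0x45 cont=0 payload=0x45=69: acc |= 69<<7 -> acc=8877 shift=14 [end]
Varint 2: bytes[4:6] = AD 45 -> value 8877 (2 byte(s))
  byte[6]=0x81 cont=1 payload=0x01=1: acc |= 1<<0 -> acc=1 shift=7
  byte[7]=0x13 cont=0 payload=0x13=19: acc |= 19<<7 -> acc=2433 shift=14 [end]
Varint 3: bytes[6:8] = 81 13 -> value 2433 (2 byte(s))
  byte[8]=0xEC cont=1 payload=0x6C=108: acc |= 108<<0 -> acc=108 shift=7
  byte[9]=0xF3 cont=1 payload=0x73=115: acc |= 115<<7 -> acc=14828 shift=14
  byte[10]=0xF8 cont=1 payload=0x78=120: acc |= 120<<14 -> acc=1980908 shift=21
  byte[11]=0x32 cont=0 payload=0x32=50: acc |= 50<<21 -> acc=106838508 shift=28 [end]
Varint 4: bytes[8:12] = EC F3 F8 32 -> value 106838508 (4 byte(s))
  byte[12]=0x15 cont=0 payload=0x15=21: acc |= 21<<0 -> acc=21 shift=7 [end]
Varint 5: bytes[12:13] = 15 -> value 21 (1 byte(s))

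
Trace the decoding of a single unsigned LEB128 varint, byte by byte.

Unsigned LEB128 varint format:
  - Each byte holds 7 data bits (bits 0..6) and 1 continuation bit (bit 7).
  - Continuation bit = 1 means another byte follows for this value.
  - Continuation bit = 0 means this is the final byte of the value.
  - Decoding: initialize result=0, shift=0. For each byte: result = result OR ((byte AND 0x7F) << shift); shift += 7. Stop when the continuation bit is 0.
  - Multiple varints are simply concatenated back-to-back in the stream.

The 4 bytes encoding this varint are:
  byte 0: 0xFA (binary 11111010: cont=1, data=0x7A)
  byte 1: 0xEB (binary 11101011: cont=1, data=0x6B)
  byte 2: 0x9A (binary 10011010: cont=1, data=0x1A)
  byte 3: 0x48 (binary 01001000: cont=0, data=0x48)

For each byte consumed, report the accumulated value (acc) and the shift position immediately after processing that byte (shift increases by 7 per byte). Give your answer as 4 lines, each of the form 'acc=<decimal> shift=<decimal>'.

Answer: acc=122 shift=7
acc=13818 shift=14
acc=439802 shift=21
acc=151434746 shift=28

Derivation:
byte 0=0xFA: payload=0x7A=122, contrib = 122<<0 = 122; acc -> 122, shift -> 7
byte 1=0xEB: payload=0x6B=107, contrib = 107<<7 = 13696; acc -> 13818, shift -> 14
byte 2=0x9A: payload=0x1A=26, contrib = 26<<14 = 425984; acc -> 439802, shift -> 21
byte 3=0x48: payload=0x48=72, contrib = 72<<21 = 150994944; acc -> 151434746, shift -> 28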